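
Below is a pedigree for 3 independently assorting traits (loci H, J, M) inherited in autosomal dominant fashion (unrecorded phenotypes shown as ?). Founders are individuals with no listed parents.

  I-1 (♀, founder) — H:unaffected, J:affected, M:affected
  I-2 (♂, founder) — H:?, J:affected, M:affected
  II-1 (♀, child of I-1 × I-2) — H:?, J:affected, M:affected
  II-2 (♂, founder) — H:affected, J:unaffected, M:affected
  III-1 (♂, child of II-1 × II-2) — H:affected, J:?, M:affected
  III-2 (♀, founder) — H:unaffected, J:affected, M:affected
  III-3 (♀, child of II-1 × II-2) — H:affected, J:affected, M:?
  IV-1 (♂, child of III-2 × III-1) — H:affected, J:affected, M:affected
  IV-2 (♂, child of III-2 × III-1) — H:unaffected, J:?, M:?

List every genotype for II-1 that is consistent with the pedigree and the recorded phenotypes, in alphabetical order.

H/I-1 un ·: hh
H/I-2 ? ·: hh|Hh|HH
H/II-1 ? I-1×I-2: hh|Hh
H/II-2 aff ·: Hh|HH
H/III-1 aff II-1×II-2: Hh
H/III-2 un ·: hh
H/III-3 aff II-1×II-2: Hh|HH
H/IV-1 aff III-2×III-1: Hh
H/IV-2 un III-2×III-1: hh
⇒ H over [I-1,I-2,II-1,II-2,III-1,III-2,III-3,IV-1,IV-2]: 12 consistent
J/I-1 aff ·: Jj|JJ
J/I-2 aff ·: Jj|JJ
J/II-1 aff I-1×I-2: Jj|JJ
J/II-2 un ·: jj
J/III-1 ? II-1×II-2: jj|Jj
J/III-2 aff ·: Jj|JJ
J/III-3 aff II-1×II-2: Jj
J/IV-1 aff III-2×III-1: Jj|JJ
J/IV-2 ? III-2×III-1: jj|Jj|JJ
⇒ J over [I-1,I-2,II-1,II-2,III-1,III-2,III-3,IV-1,IV-2]: 79 consistent
M/I-1 aff ·: Mm|MM
M/I-2 aff ·: Mm|MM
M/II-1 aff I-1×I-2: Mm|MM
M/II-2 aff ·: Mm|MM
M/III-1 aff II-1×II-2: Mm|MM
M/III-2 aff ·: Mm|MM
M/III-3 ? II-1×II-2: mm|Mm|MM
M/IV-1 aff III-2×III-1: Mm|MM
M/IV-2 ? III-2×III-1: mm|Mm|MM
⇒ M over [I-1,I-2,II-1,II-2,III-1,III-2,III-3,IV-1,IV-2]: 365 consistent

II-1 ∈ {Hh JJ MM, Hh JJ Mm, Hh Jj MM, Hh Jj Mm, hh JJ MM, hh JJ Mm, hh Jj MM, hh Jj Mm}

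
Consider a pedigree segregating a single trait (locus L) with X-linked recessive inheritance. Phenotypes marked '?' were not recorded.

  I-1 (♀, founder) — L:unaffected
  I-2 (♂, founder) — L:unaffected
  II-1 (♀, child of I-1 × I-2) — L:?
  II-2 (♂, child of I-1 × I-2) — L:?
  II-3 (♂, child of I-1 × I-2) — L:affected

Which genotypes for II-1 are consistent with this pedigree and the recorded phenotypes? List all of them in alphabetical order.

II-1 ∈ {X^LX^L, X^LX^l}

L/I-1 un ·: X^LX^l
L/I-2 un ·: X^LY
L/II-1 ? I-1×I-2: X^LX^L|X^LX^l
L/II-2 ? I-1×I-2: X^LY|X^lY
L/II-3 aff I-1×I-2: X^lY
⇒ L over [I-1,I-2,II-1,II-2,II-3]: 4 consistent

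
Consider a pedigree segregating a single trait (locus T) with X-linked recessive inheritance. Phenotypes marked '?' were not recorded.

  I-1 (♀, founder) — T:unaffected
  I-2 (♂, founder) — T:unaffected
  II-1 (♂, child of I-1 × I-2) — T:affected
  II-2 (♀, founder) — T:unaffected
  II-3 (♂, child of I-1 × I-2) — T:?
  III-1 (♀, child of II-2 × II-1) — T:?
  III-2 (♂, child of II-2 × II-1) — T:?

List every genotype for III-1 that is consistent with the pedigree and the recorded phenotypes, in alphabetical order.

T/I-1 un ·: X^TX^t
T/I-2 un ·: X^TY
T/II-1 aff I-1×I-2: X^tY
T/II-2 un ·: X^TX^T|X^TX^t
T/II-3 ? I-1×I-2: X^TY|X^tY
T/III-1 ? II-2×II-1: X^TX^t|X^tX^t
T/III-2 ? II-2×II-1: X^TY|X^tY
⇒ T over [I-1,I-2,II-1,II-2,II-3,III-1,III-2]: 10 consistent

III-1 ∈ {X^TX^t, X^tX^t}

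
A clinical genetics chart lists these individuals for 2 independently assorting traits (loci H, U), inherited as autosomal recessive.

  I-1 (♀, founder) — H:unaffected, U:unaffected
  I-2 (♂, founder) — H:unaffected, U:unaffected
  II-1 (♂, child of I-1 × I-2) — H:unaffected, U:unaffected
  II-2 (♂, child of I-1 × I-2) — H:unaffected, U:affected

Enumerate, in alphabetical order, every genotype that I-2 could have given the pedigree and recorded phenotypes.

I-2 ∈ {HH Uu, Hh Uu}

H/I-1 un ·: HH|Hh
H/I-2 un ·: HH|Hh
H/II-1 un I-1×I-2: HH|Hh
H/II-2 un I-1×I-2: HH|Hh
⇒ H over [I-1,I-2,II-1,II-2]: 13 consistent
U/I-1 un ·: Uu
U/I-2 un ·: Uu
U/II-1 un I-1×I-2: UU|Uu
U/II-2 aff I-1×I-2: uu
⇒ U over [I-1,I-2,II-1,II-2]: 2 consistent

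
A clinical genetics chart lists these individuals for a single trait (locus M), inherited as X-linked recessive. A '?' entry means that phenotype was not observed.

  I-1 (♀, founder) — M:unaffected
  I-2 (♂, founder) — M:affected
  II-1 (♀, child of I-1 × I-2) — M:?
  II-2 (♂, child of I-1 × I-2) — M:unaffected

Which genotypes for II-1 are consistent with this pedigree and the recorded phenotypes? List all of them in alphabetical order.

II-1 ∈ {X^MX^m, X^mX^m}

M/I-1 un ·: X^MX^M|X^MX^m
M/I-2 aff ·: X^mY
M/II-1 ? I-1×I-2: X^MX^m|X^mX^m
M/II-2 un I-1×I-2: X^MY
⇒ M over [I-1,I-2,II-1,II-2]: 3 consistent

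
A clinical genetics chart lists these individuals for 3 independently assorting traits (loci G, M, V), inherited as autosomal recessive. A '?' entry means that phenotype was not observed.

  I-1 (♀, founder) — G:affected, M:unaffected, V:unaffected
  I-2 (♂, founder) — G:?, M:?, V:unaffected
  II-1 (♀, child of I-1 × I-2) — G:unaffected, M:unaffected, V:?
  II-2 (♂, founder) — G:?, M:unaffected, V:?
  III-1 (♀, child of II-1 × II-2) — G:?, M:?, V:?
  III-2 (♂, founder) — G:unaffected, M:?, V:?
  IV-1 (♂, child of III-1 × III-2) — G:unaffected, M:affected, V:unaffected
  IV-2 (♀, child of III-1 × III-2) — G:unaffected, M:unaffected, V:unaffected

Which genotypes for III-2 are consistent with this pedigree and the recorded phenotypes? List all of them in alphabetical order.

III-2 ∈ {GG Mm VV, GG Mm Vv, GG Mm vv, GG mm VV, GG mm Vv, GG mm vv, Gg Mm VV, Gg Mm Vv, Gg Mm vv, Gg mm VV, Gg mm Vv, Gg mm vv}

G/I-1 aff ·: gg
G/I-2 ? ·: GG|Gg
G/II-1 un I-1×I-2: Gg
G/II-2 ? ·: GG|Gg|gg
G/III-1 ? II-1×II-2: GG|Gg|gg
G/III-2 un ·: GG|Gg
G/IV-1 un III-1×III-2: GG|Gg
G/IV-2 un III-1×III-2: GG|Gg
⇒ G over [I-1,I-2,II-1,II-2,III-1,III-2,IV-1,IV-2]: 76 consistent
M/I-1 un ·: MM|Mm
M/I-2 ? ·: MM|Mm|mm
M/II-1 un I-1×I-2: MM|Mm
M/II-2 un ·: MM|Mm
M/III-1 ? II-1×II-2: Mm|mm
M/III-2 ? ·: Mm|mm
M/IV-1 aff III-1×III-2: mm
M/IV-2 un III-1×III-2: MM|Mm
⇒ M over [I-1,I-2,II-1,II-2,III-1,III-2,IV-1,IV-2]: 47 consistent
V/I-1 un ·: VV|Vv
V/I-2 un ·: VV|Vv
V/II-1 ? I-1×I-2: VV|Vv|vv
V/II-2 ? ·: VV|Vv|vv
V/III-1 ? II-1×II-2: VV|Vv|vv
V/III-2 ? ·: VV|Vv|vv
V/IV-1 un III-1×III-2: VV|Vv
V/IV-2 un III-1×III-2: VV|Vv
⇒ V over [I-1,I-2,II-1,II-2,III-1,III-2,IV-1,IV-2]: 271 consistent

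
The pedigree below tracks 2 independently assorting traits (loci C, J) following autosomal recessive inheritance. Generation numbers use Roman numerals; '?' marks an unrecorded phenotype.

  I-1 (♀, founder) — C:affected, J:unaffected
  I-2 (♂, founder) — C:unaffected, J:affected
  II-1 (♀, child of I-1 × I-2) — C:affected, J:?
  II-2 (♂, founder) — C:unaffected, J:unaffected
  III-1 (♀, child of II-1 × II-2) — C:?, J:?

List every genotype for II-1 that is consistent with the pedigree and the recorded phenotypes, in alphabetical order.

II-1 ∈ {cc Jj, cc jj}

C/I-1 aff ·: cc
C/I-2 un ·: Cc
C/II-1 aff I-1×I-2: cc
C/II-2 un ·: CC|Cc
C/III-1 ? II-1×II-2: Cc|cc
⇒ C over [I-1,I-2,II-1,II-2,III-1]: 3 consistent
J/I-1 un ·: JJ|Jj
J/I-2 aff ·: jj
J/II-1 ? I-1×I-2: Jj|jj
J/II-2 un ·: JJ|Jj
J/III-1 ? II-1×II-2: JJ|Jj|jj
⇒ J over [I-1,I-2,II-1,II-2,III-1]: 13 consistent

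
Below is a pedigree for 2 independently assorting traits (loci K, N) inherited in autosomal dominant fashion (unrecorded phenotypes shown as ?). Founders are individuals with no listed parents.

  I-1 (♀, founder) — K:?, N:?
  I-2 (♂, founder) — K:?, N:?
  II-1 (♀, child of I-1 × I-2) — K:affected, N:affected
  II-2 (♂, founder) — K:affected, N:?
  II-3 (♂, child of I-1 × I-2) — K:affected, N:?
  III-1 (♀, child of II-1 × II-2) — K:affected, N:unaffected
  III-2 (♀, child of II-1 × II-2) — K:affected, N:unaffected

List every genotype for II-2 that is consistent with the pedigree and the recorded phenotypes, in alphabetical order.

II-2 ∈ {KK Nn, KK nn, Kk Nn, Kk nn}

K/I-1 ? ·: kk|Kk|KK
K/I-2 ? ·: kk|Kk|KK
K/II-1 aff I-1×I-2: Kk|KK
K/II-2 aff ·: Kk|KK
K/II-3 aff I-1×I-2: Kk|KK
K/III-1 aff II-1×II-2: Kk|KK
K/III-2 aff II-1×II-2: Kk|KK
⇒ K over [I-1,I-2,II-1,II-2,II-3,III-1,III-2]: 115 consistent
N/I-1 ? ·: nn|Nn|NN
N/I-2 ? ·: nn|Nn|NN
N/II-1 aff I-1×I-2: Nn
N/II-2 ? ·: nn|Nn
N/II-3 ? I-1×I-2: nn|Nn|NN
N/III-1 un II-1×II-2: nn
N/III-2 un II-1×II-2: nn
⇒ N over [I-1,I-2,II-1,II-2,II-3,III-1,III-2]: 26 consistent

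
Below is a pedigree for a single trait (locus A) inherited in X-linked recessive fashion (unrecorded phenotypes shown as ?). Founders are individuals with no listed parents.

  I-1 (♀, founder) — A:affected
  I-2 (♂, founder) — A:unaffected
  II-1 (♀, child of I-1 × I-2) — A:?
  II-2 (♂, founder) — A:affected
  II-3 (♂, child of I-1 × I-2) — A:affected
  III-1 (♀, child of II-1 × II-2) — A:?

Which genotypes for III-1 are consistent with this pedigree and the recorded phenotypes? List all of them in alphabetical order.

III-1 ∈ {X^AX^a, X^aX^a}

A/I-1 aff ·: X^aX^a
A/I-2 un ·: X^AY
A/II-1 ? I-1×I-2: X^AX^a
A/II-2 aff ·: X^aY
A/II-3 aff I-1×I-2: X^aY
A/III-1 ? II-1×II-2: X^AX^a|X^aX^a
⇒ A over [I-1,I-2,II-1,II-2,II-3,III-1]: 2 consistent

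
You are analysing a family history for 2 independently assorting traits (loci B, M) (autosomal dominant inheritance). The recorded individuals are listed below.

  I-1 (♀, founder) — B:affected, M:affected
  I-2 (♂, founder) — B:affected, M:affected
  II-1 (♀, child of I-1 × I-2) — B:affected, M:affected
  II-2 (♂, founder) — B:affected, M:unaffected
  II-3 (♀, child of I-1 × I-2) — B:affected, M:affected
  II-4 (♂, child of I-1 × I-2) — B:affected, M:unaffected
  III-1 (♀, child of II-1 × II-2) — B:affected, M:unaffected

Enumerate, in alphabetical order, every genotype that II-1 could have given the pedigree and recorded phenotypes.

B/I-1 aff ·: Bb|BB
B/I-2 aff ·: Bb|BB
B/II-1 aff I-1×I-2: Bb|BB
B/II-2 aff ·: Bb|BB
B/II-3 aff I-1×I-2: Bb|BB
B/II-4 aff I-1×I-2: Bb|BB
B/III-1 aff II-1×II-2: Bb|BB
⇒ B over [I-1,I-2,II-1,II-2,II-3,II-4,III-1]: 87 consistent
M/I-1 aff ·: Mm
M/I-2 aff ·: Mm
M/II-1 aff I-1×I-2: Mm
M/II-2 un ·: mm
M/II-3 aff I-1×I-2: Mm|MM
M/II-4 un I-1×I-2: mm
M/III-1 un II-1×II-2: mm
⇒ M over [I-1,I-2,II-1,II-2,II-3,II-4,III-1]: 2 consistent

II-1 ∈ {BB Mm, Bb Mm}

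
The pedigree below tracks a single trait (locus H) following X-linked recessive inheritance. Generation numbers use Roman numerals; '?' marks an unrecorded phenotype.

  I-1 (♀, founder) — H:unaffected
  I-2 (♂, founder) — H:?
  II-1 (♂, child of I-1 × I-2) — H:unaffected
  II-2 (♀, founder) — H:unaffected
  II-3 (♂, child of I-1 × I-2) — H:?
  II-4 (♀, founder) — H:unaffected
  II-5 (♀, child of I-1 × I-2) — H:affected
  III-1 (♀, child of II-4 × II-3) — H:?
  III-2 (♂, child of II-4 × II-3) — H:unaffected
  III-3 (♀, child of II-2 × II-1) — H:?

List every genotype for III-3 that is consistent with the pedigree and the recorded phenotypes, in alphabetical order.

III-3 ∈ {X^HX^H, X^HX^h}

H/I-1 un ·: X^HX^h
H/I-2 ? ·: X^hY
H/II-1 un I-1×I-2: X^HY
H/II-2 un ·: X^HX^H|X^HX^h
H/II-3 ? I-1×I-2: X^HY|X^hY
H/II-4 un ·: X^HX^H|X^HX^h
H/II-5 aff I-1×I-2: X^hX^h
H/III-1 ? II-4×II-3: X^HX^H|X^HX^h|X^hX^h
H/III-2 un II-4×II-3: X^HY
H/III-3 ? II-2×II-1: X^HX^H|X^HX^h
⇒ H over [I-1,I-2,II-1,II-2,II-3,II-4,II-5,III-1,III-2,III-3]: 18 consistent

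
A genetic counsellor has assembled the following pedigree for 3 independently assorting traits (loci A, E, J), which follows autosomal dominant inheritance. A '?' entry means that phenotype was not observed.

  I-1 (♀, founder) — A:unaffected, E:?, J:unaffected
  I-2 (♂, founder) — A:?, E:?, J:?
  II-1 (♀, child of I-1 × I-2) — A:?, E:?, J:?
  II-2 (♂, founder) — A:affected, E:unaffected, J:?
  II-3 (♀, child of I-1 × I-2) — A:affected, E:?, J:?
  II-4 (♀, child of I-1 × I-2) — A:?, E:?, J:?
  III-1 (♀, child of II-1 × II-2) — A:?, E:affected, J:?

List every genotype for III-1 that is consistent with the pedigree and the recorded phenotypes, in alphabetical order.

A/I-1 un ·: aa
A/I-2 ? ·: Aa|AA
A/II-1 ? I-1×I-2: aa|Aa
A/II-2 aff ·: Aa|AA
A/II-3 aff I-1×I-2: Aa
A/II-4 ? I-1×I-2: aa|Aa
A/III-1 ? II-1×II-2: aa|Aa|AA
⇒ A over [I-1,I-2,II-1,II-2,II-3,II-4,III-1]: 21 consistent
E/I-1 ? ·: ee|Ee|EE
E/I-2 ? ·: ee|Ee|EE
E/II-1 ? I-1×I-2: Ee|EE
E/II-2 un ·: ee
E/II-3 ? I-1×I-2: ee|Ee|EE
E/II-4 ? I-1×I-2: ee|Ee|EE
E/III-1 aff II-1×II-2: Ee
⇒ E over [I-1,I-2,II-1,II-2,II-3,II-4,III-1]: 45 consistent
J/I-1 un ·: jj
J/I-2 ? ·: jj|Jj|JJ
J/II-1 ? I-1×I-2: jj|Jj
J/II-2 ? ·: jj|Jj|JJ
J/II-3 ? I-1×I-2: jj|Jj
J/II-4 ? I-1×I-2: jj|Jj
J/III-1 ? II-1×II-2: jj|Jj|JJ
⇒ J over [I-1,I-2,II-1,II-2,II-3,II-4,III-1]: 55 consistent

III-1 ∈ {AA Ee JJ, AA Ee Jj, AA Ee jj, Aa Ee JJ, Aa Ee Jj, Aa Ee jj, aa Ee JJ, aa Ee Jj, aa Ee jj}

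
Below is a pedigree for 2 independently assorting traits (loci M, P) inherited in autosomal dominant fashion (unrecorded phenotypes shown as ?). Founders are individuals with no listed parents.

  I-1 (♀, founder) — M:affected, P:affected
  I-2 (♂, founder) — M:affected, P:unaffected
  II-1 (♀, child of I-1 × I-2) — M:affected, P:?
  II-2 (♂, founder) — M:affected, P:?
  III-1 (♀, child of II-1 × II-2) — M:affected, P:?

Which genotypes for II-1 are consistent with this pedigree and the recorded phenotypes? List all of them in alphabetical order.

II-1 ∈ {MM Pp, MM pp, Mm Pp, Mm pp}

M/I-1 aff ·: Mm|MM
M/I-2 aff ·: Mm|MM
M/II-1 aff I-1×I-2: Mm|MM
M/II-2 aff ·: Mm|MM
M/III-1 aff II-1×II-2: Mm|MM
⇒ M over [I-1,I-2,II-1,II-2,III-1]: 24 consistent
P/I-1 aff ·: Pp|PP
P/I-2 un ·: pp
P/II-1 ? I-1×I-2: pp|Pp
P/II-2 ? ·: pp|Pp|PP
P/III-1 ? II-1×II-2: pp|Pp|PP
⇒ P over [I-1,I-2,II-1,II-2,III-1]: 18 consistent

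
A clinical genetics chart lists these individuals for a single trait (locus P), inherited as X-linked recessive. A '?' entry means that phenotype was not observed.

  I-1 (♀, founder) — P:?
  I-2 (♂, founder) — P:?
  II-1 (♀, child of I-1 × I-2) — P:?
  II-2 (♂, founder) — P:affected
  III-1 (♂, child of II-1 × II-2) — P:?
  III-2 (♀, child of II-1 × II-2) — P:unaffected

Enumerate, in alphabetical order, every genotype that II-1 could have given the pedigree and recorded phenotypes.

II-1 ∈ {X^PX^P, X^PX^p}

P/I-1 ? ·: X^PX^P|X^PX^p|X^pX^p
P/I-2 ? ·: X^PY|X^pY
P/II-1 ? I-1×I-2: X^PX^P|X^PX^p
P/II-2 aff ·: X^pY
P/III-1 ? II-1×II-2: X^PY|X^pY
P/III-2 un II-1×II-2: X^PX^p
⇒ P over [I-1,I-2,II-1,II-2,III-1,III-2]: 10 consistent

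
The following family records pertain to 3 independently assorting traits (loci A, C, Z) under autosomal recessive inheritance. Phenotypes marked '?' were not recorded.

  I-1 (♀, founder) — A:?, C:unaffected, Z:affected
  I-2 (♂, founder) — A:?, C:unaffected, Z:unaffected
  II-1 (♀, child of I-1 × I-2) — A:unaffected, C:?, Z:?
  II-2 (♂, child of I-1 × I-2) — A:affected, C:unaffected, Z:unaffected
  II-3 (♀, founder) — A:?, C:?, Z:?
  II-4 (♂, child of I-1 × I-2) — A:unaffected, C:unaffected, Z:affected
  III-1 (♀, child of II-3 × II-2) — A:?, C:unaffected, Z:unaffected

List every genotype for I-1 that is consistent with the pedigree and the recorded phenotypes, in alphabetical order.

I-1 ∈ {Aa CC zz, Aa Cc zz, aa CC zz, aa Cc zz}

A/I-1 ? ·: Aa|aa
A/I-2 ? ·: Aa|aa
A/II-1 un I-1×I-2: AA|Aa
A/II-2 aff I-1×I-2: aa
A/II-3 ? ·: AA|Aa|aa
A/II-4 un I-1×I-2: AA|Aa
A/III-1 ? II-3×II-2: Aa|aa
⇒ A over [I-1,I-2,II-1,II-2,II-3,II-4,III-1]: 24 consistent
C/I-1 un ·: CC|Cc
C/I-2 un ·: CC|Cc
C/II-1 ? I-1×I-2: CC|Cc|cc
C/II-2 un I-1×I-2: CC|Cc
C/II-3 ? ·: CC|Cc|cc
C/II-4 un I-1×I-2: CC|Cc
C/III-1 un II-3×II-2: CC|Cc
⇒ C over [I-1,I-2,II-1,II-2,II-3,II-4,III-1]: 130 consistent
Z/I-1 aff ·: zz
Z/I-2 un ·: Zz
Z/II-1 ? I-1×I-2: Zz|zz
Z/II-2 un I-1×I-2: Zz
Z/II-3 ? ·: ZZ|Zz|zz
Z/II-4 aff I-1×I-2: zz
Z/III-1 un II-3×II-2: ZZ|Zz
⇒ Z over [I-1,I-2,II-1,II-2,II-3,II-4,III-1]: 10 consistent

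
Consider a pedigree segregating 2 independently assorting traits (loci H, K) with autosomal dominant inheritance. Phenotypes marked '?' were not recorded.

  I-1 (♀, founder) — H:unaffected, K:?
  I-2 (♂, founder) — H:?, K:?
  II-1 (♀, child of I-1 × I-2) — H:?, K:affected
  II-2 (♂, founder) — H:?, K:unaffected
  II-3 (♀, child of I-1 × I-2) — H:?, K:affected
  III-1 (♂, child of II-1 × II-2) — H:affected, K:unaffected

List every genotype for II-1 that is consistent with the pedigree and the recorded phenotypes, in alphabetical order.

H/I-1 un ·: hh
H/I-2 ? ·: hh|Hh|HH
H/II-1 ? I-1×I-2: hh|Hh
H/II-2 ? ·: hh|Hh|HH
H/II-3 ? I-1×I-2: hh|Hh
H/III-1 aff II-1×II-2: Hh|HH
⇒ H over [I-1,I-2,II-1,II-2,II-3,III-1]: 21 consistent
K/I-1 ? ·: kk|Kk|KK
K/I-2 ? ·: kk|Kk|KK
K/II-1 aff I-1×I-2: Kk
K/II-2 un ·: kk
K/II-3 aff I-1×I-2: Kk|KK
K/III-1 un II-1×II-2: kk
⇒ K over [I-1,I-2,II-1,II-2,II-3,III-1]: 10 consistent

II-1 ∈ {Hh Kk, hh Kk}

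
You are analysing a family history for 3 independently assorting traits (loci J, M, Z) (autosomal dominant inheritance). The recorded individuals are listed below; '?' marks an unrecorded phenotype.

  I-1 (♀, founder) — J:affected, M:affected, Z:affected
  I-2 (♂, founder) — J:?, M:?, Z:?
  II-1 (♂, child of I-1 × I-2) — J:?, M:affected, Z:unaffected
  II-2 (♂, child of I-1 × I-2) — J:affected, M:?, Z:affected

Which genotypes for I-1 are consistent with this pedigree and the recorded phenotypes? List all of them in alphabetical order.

I-1 ∈ {JJ MM Zz, JJ Mm Zz, Jj MM Zz, Jj Mm Zz}

J/I-1 aff ·: Jj|JJ
J/I-2 ? ·: jj|Jj|JJ
J/II-1 ? I-1×I-2: jj|Jj|JJ
J/II-2 aff I-1×I-2: Jj|JJ
⇒ J over [I-1,I-2,II-1,II-2]: 18 consistent
M/I-1 aff ·: Mm|MM
M/I-2 ? ·: mm|Mm|MM
M/II-1 aff I-1×I-2: Mm|MM
M/II-2 ? I-1×I-2: mm|Mm|MM
⇒ M over [I-1,I-2,II-1,II-2]: 18 consistent
Z/I-1 aff ·: Zz
Z/I-2 ? ·: zz|Zz
Z/II-1 un I-1×I-2: zz
Z/II-2 aff I-1×I-2: Zz|ZZ
⇒ Z over [I-1,I-2,II-1,II-2]: 3 consistent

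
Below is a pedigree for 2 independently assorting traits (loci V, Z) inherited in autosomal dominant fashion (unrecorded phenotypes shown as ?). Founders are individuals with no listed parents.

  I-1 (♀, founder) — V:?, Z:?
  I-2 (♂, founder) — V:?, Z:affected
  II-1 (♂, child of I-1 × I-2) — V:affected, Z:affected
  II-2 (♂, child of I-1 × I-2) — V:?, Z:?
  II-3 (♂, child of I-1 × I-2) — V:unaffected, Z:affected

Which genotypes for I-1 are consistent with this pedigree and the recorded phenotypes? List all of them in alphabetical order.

I-1 ∈ {Vv ZZ, Vv Zz, Vv zz, vv ZZ, vv Zz, vv zz}

V/I-1 ? ·: vv|Vv
V/I-2 ? ·: vv|Vv
V/II-1 aff I-1×I-2: Vv|VV
V/II-2 ? I-1×I-2: vv|Vv|VV
V/II-3 un I-1×I-2: vv
⇒ V over [I-1,I-2,II-1,II-2,II-3]: 10 consistent
Z/I-1 ? ·: zz|Zz|ZZ
Z/I-2 aff ·: Zz|ZZ
Z/II-1 aff I-1×I-2: Zz|ZZ
Z/II-2 ? I-1×I-2: zz|Zz|ZZ
Z/II-3 aff I-1×I-2: Zz|ZZ
⇒ Z over [I-1,I-2,II-1,II-2,II-3]: 32 consistent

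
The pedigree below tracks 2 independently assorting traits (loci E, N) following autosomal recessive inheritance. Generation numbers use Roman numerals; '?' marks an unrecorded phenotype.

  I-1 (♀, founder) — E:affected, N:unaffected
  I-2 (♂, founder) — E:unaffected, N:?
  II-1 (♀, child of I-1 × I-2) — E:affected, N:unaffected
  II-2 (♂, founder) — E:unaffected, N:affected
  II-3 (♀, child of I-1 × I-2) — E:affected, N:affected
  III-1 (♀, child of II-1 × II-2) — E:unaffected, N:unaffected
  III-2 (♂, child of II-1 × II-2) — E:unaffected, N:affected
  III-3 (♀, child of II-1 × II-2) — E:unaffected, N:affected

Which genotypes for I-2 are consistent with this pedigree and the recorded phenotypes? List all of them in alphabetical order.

E/I-1 aff ·: ee
E/I-2 un ·: Ee
E/II-1 aff I-1×I-2: ee
E/II-2 un ·: EE|Ee
E/II-3 aff I-1×I-2: ee
E/III-1 un II-1×II-2: Ee
E/III-2 un II-1×II-2: Ee
E/III-3 un II-1×II-2: Ee
⇒ E over [I-1,I-2,II-1,II-2,II-3,III-1,III-2,III-3]: 2 consistent
N/I-1 un ·: Nn
N/I-2 ? ·: Nn|nn
N/II-1 un I-1×I-2: Nn
N/II-2 aff ·: nn
N/II-3 aff I-1×I-2: nn
N/III-1 un II-1×II-2: Nn
N/III-2 aff II-1×II-2: nn
N/III-3 aff II-1×II-2: nn
⇒ N over [I-1,I-2,II-1,II-2,II-3,III-1,III-2,III-3]: 2 consistent

I-2 ∈ {Ee Nn, Ee nn}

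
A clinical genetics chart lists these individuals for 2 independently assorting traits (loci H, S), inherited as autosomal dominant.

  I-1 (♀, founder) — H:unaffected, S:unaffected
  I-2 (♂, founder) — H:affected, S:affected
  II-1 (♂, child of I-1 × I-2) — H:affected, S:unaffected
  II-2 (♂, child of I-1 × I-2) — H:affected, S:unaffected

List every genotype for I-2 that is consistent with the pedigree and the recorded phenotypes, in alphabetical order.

H/I-1 un ·: hh
H/I-2 aff ·: Hh|HH
H/II-1 aff I-1×I-2: Hh
H/II-2 aff I-1×I-2: Hh
⇒ H over [I-1,I-2,II-1,II-2]: 2 consistent
S/I-1 un ·: ss
S/I-2 aff ·: Ss
S/II-1 un I-1×I-2: ss
S/II-2 un I-1×I-2: ss
⇒ S over [I-1,I-2,II-1,II-2]: 1 consistent

I-2 ∈ {HH Ss, Hh Ss}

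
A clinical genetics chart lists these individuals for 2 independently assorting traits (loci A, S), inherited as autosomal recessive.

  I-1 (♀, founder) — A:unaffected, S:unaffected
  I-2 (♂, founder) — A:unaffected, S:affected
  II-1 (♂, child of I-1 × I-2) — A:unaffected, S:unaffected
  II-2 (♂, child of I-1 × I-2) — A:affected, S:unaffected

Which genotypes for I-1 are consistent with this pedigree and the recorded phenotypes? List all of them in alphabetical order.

A/I-1 un ·: Aa
A/I-2 un ·: Aa
A/II-1 un I-1×I-2: AA|Aa
A/II-2 aff I-1×I-2: aa
⇒ A over [I-1,I-2,II-1,II-2]: 2 consistent
S/I-1 un ·: SS|Ss
S/I-2 aff ·: ss
S/II-1 un I-1×I-2: Ss
S/II-2 un I-1×I-2: Ss
⇒ S over [I-1,I-2,II-1,II-2]: 2 consistent

I-1 ∈ {Aa SS, Aa Ss}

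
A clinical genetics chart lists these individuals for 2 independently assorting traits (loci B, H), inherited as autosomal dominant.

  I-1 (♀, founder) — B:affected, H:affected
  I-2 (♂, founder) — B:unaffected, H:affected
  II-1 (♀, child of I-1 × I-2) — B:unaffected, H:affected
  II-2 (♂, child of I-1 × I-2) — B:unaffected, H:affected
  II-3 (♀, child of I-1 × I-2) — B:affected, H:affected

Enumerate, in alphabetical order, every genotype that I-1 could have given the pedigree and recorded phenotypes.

B/I-1 aff ·: Bb
B/I-2 un ·: bb
B/II-1 un I-1×I-2: bb
B/II-2 un I-1×I-2: bb
B/II-3 aff I-1×I-2: Bb
⇒ B over [I-1,I-2,II-1,II-2,II-3]: 1 consistent
H/I-1 aff ·: Hh|HH
H/I-2 aff ·: Hh|HH
H/II-1 aff I-1×I-2: Hh|HH
H/II-2 aff I-1×I-2: Hh|HH
H/II-3 aff I-1×I-2: Hh|HH
⇒ H over [I-1,I-2,II-1,II-2,II-3]: 25 consistent

I-1 ∈ {Bb HH, Bb Hh}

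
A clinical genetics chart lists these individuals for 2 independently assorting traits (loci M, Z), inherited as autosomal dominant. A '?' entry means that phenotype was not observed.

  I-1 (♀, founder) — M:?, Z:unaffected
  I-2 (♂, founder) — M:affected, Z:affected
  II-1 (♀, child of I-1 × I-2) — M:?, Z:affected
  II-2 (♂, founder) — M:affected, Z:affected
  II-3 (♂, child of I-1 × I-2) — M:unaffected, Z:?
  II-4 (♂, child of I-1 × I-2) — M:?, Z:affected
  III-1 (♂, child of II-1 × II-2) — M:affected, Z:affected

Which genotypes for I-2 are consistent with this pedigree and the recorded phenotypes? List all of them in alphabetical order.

M/I-1 ? ·: mm|Mm
M/I-2 aff ·: Mm
M/II-1 ? I-1×I-2: mm|Mm|MM
M/II-2 aff ·: Mm|MM
M/II-3 un I-1×I-2: mm
M/II-4 ? I-1×I-2: mm|Mm|MM
M/III-1 aff II-1×II-2: Mm|MM
⇒ M over [I-1,I-2,II-1,II-2,II-3,II-4,III-1]: 39 consistent
Z/I-1 un ·: zz
Z/I-2 aff ·: Zz|ZZ
Z/II-1 aff I-1×I-2: Zz
Z/II-2 aff ·: Zz|ZZ
Z/II-3 ? I-1×I-2: zz|Zz
Z/II-4 aff I-1×I-2: Zz
Z/III-1 aff II-1×II-2: Zz|ZZ
⇒ Z over [I-1,I-2,II-1,II-2,II-3,II-4,III-1]: 12 consistent

I-2 ∈ {Mm ZZ, Mm Zz}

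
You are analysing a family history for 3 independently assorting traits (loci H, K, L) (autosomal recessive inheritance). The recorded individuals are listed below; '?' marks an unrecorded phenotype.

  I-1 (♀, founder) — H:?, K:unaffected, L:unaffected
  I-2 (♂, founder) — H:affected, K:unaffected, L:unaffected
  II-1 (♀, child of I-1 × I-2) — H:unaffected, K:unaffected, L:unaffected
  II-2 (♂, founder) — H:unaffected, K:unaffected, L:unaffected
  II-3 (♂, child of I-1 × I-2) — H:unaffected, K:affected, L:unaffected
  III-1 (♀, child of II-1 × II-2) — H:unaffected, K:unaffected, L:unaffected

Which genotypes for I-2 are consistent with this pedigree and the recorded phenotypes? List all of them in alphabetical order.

H/I-1 ? ·: HH|Hh
H/I-2 aff ·: hh
H/II-1 un I-1×I-2: Hh
H/II-2 un ·: HH|Hh
H/II-3 un I-1×I-2: Hh
H/III-1 un II-1×II-2: HH|Hh
⇒ H over [I-1,I-2,II-1,II-2,II-3,III-1]: 8 consistent
K/I-1 un ·: Kk
K/I-2 un ·: Kk
K/II-1 un I-1×I-2: KK|Kk
K/II-2 un ·: KK|Kk
K/II-3 aff I-1×I-2: kk
K/III-1 un II-1×II-2: KK|Kk
⇒ K over [I-1,I-2,II-1,II-2,II-3,III-1]: 7 consistent
L/I-1 un ·: LL|Ll
L/I-2 un ·: LL|Ll
L/II-1 un I-1×I-2: LL|Ll
L/II-2 un ·: LL|Ll
L/II-3 un I-1×I-2: LL|Ll
L/III-1 un II-1×II-2: LL|Ll
⇒ L over [I-1,I-2,II-1,II-2,II-3,III-1]: 45 consistent

I-2 ∈ {hh Kk LL, hh Kk Ll}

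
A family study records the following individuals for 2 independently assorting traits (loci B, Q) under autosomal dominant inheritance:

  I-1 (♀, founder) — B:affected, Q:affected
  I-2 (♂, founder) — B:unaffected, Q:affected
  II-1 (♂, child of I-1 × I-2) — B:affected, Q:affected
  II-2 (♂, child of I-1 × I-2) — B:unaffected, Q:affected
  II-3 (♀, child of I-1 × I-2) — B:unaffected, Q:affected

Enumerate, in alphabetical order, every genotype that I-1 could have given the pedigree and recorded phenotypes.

I-1 ∈ {Bb QQ, Bb Qq}

B/I-1 aff ·: Bb
B/I-2 un ·: bb
B/II-1 aff I-1×I-2: Bb
B/II-2 un I-1×I-2: bb
B/II-3 un I-1×I-2: bb
⇒ B over [I-1,I-2,II-1,II-2,II-3]: 1 consistent
Q/I-1 aff ·: Qq|QQ
Q/I-2 aff ·: Qq|QQ
Q/II-1 aff I-1×I-2: Qq|QQ
Q/II-2 aff I-1×I-2: Qq|QQ
Q/II-3 aff I-1×I-2: Qq|QQ
⇒ Q over [I-1,I-2,II-1,II-2,II-3]: 25 consistent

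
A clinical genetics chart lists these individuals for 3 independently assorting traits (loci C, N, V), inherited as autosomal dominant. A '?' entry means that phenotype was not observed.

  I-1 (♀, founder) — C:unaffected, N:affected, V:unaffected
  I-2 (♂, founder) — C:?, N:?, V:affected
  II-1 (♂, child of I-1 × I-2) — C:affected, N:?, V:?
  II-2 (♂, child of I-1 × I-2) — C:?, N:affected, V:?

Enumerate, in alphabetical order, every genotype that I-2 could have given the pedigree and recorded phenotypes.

I-2 ∈ {CC NN VV, CC NN Vv, CC Nn VV, CC Nn Vv, CC nn VV, CC nn Vv, Cc NN VV, Cc NN Vv, Cc Nn VV, Cc Nn Vv, Cc nn VV, Cc nn Vv}

C/I-1 un ·: cc
C/I-2 ? ·: Cc|CC
C/II-1 aff I-1×I-2: Cc
C/II-2 ? I-1×I-2: cc|Cc
⇒ C over [I-1,I-2,II-1,II-2]: 3 consistent
N/I-1 aff ·: Nn|NN
N/I-2 ? ·: nn|Nn|NN
N/II-1 ? I-1×I-2: nn|Nn|NN
N/II-2 aff I-1×I-2: Nn|NN
⇒ N over [I-1,I-2,II-1,II-2]: 18 consistent
V/I-1 un ·: vv
V/I-2 aff ·: Vv|VV
V/II-1 ? I-1×I-2: vv|Vv
V/II-2 ? I-1×I-2: vv|Vv
⇒ V over [I-1,I-2,II-1,II-2]: 5 consistent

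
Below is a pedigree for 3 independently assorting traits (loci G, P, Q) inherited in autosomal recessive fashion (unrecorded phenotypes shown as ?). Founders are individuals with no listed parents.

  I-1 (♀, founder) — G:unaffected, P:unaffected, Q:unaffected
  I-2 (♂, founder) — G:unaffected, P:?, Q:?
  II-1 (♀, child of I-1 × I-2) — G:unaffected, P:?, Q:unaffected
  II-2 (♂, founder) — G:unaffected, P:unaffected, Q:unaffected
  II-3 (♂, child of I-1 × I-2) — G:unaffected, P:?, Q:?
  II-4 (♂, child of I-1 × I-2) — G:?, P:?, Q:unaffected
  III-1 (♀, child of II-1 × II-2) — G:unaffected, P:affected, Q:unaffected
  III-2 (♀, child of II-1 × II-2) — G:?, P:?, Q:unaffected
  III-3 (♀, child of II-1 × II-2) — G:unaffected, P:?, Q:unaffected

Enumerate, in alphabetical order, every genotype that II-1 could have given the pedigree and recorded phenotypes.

G/I-1 un ·: GG|Gg
G/I-2 un ·: GG|Gg
G/II-1 un I-1×I-2: GG|Gg
G/II-2 un ·: GG|Gg
G/II-3 un I-1×I-2: GG|Gg
G/II-4 ? I-1×I-2: GG|Gg|gg
G/III-1 un II-1×II-2: GG|Gg
G/III-2 ? II-1×II-2: GG|Gg|gg
G/III-3 un II-1×II-2: GG|Gg
⇒ G over [I-1,I-2,II-1,II-2,II-3,II-4,III-1,III-2,III-3]: 415 consistent
P/I-1 un ·: PP|Pp
P/I-2 ? ·: PP|Pp|pp
P/II-1 ? I-1×I-2: Pp|pp
P/II-2 un ·: Pp
P/II-3 ? I-1×I-2: PP|Pp|pp
P/II-4 ? I-1×I-2: PP|Pp|pp
P/III-1 aff II-1×II-2: pp
P/III-2 ? II-1×II-2: PP|Pp|pp
P/III-3 ? II-1×II-2: PP|Pp|pp
⇒ P over [I-1,I-2,II-1,II-2,II-3,II-4,III-1,III-2,III-3]: 250 consistent
Q/I-1 un ·: QQ|Qq
Q/I-2 ? ·: QQ|Qq|qq
Q/II-1 un I-1×I-2: QQ|Qq
Q/II-2 un ·: QQ|Qq
Q/II-3 ? I-1×I-2: QQ|Qq|qq
Q/II-4 un I-1×I-2: QQ|Qq
Q/III-1 un II-1×II-2: QQ|Qq
Q/III-2 un II-1×II-2: QQ|Qq
Q/III-3 un II-1×II-2: QQ|Qq
⇒ Q over [I-1,I-2,II-1,II-2,II-3,II-4,III-1,III-2,III-3]: 407 consistent

II-1 ∈ {GG Pp QQ, GG Pp Qq, GG pp QQ, GG pp Qq, Gg Pp QQ, Gg Pp Qq, Gg pp QQ, Gg pp Qq}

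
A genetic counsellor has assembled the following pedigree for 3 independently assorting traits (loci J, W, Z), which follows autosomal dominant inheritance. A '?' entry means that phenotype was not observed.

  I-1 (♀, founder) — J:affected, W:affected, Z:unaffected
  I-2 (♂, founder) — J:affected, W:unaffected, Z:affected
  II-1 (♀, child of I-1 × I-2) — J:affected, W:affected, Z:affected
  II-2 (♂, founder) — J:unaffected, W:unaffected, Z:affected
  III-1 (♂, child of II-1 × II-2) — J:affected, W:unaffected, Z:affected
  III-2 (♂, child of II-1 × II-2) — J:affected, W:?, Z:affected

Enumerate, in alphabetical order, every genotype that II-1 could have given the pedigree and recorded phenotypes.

II-1 ∈ {JJ Ww Zz, Jj Ww Zz}

J/I-1 aff ·: Jj|JJ
J/I-2 aff ·: Jj|JJ
J/II-1 aff I-1×I-2: Jj|JJ
J/II-2 un ·: jj
J/III-1 aff II-1×II-2: Jj
J/III-2 aff II-1×II-2: Jj
⇒ J over [I-1,I-2,II-1,II-2,III-1,III-2]: 7 consistent
W/I-1 aff ·: Ww|WW
W/I-2 un ·: ww
W/II-1 aff I-1×I-2: Ww
W/II-2 un ·: ww
W/III-1 un II-1×II-2: ww
W/III-2 ? II-1×II-2: ww|Ww
⇒ W over [I-1,I-2,II-1,II-2,III-1,III-2]: 4 consistent
Z/I-1 un ·: zz
Z/I-2 aff ·: Zz|ZZ
Z/II-1 aff I-1×I-2: Zz
Z/II-2 aff ·: Zz|ZZ
Z/III-1 aff II-1×II-2: Zz|ZZ
Z/III-2 aff II-1×II-2: Zz|ZZ
⇒ Z over [I-1,I-2,II-1,II-2,III-1,III-2]: 16 consistent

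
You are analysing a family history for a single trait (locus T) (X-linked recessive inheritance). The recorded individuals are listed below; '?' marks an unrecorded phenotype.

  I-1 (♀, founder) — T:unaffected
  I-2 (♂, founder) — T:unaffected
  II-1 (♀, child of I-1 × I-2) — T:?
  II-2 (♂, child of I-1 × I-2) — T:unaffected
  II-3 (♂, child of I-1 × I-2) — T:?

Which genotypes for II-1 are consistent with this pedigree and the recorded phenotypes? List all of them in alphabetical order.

T/I-1 un ·: X^TX^T|X^TX^t
T/I-2 un ·: X^TY
T/II-1 ? I-1×I-2: X^TX^T|X^TX^t
T/II-2 un I-1×I-2: X^TY
T/II-3 ? I-1×I-2: X^TY|X^tY
⇒ T over [I-1,I-2,II-1,II-2,II-3]: 5 consistent

II-1 ∈ {X^TX^T, X^TX^t}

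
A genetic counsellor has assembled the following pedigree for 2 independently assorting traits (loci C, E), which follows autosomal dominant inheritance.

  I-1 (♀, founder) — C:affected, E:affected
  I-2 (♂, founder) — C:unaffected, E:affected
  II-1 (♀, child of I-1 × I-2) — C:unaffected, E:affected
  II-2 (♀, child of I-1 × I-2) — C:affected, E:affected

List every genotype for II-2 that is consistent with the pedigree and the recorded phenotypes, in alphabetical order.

II-2 ∈ {Cc EE, Cc Ee}

C/I-1 aff ·: Cc
C/I-2 un ·: cc
C/II-1 un I-1×I-2: cc
C/II-2 aff I-1×I-2: Cc
⇒ C over [I-1,I-2,II-1,II-2]: 1 consistent
E/I-1 aff ·: Ee|EE
E/I-2 aff ·: Ee|EE
E/II-1 aff I-1×I-2: Ee|EE
E/II-2 aff I-1×I-2: Ee|EE
⇒ E over [I-1,I-2,II-1,II-2]: 13 consistent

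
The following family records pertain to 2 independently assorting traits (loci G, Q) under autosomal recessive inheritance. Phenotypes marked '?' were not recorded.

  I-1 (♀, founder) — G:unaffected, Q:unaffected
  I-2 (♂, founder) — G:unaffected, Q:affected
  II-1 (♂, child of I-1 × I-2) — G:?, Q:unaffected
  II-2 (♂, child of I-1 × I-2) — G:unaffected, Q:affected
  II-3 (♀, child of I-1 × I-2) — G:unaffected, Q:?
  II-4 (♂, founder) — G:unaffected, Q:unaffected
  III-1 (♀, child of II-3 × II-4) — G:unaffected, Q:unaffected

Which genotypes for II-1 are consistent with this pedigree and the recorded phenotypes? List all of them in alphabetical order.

G/I-1 un ·: GG|Gg
G/I-2 un ·: GG|Gg
G/II-1 ? I-1×I-2: GG|Gg|gg
G/II-2 un I-1×I-2: GG|Gg
G/II-3 un I-1×I-2: GG|Gg
G/II-4 un ·: GG|Gg
G/III-1 un II-3×II-4: GG|Gg
⇒ G over [I-1,I-2,II-1,II-2,II-3,II-4,III-1]: 101 consistent
Q/I-1 un ·: Qq
Q/I-2 aff ·: qq
Q/II-1 un I-1×I-2: Qq
Q/II-2 aff I-1×I-2: qq
Q/II-3 ? I-1×I-2: Qq|qq
Q/II-4 un ·: QQ|Qq
Q/III-1 un II-3×II-4: QQ|Qq
⇒ Q over [I-1,I-2,II-1,II-2,II-3,II-4,III-1]: 6 consistent

II-1 ∈ {GG Qq, Gg Qq, gg Qq}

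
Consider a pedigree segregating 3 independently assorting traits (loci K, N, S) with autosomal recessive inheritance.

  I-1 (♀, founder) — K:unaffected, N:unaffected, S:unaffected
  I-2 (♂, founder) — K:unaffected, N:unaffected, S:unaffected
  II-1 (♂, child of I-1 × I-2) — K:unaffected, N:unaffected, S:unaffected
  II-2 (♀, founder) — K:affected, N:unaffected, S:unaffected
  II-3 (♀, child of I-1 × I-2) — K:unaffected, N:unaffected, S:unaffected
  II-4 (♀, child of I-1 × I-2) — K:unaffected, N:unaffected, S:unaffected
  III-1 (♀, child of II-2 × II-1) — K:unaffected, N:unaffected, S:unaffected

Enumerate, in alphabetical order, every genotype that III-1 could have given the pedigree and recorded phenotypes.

K/I-1 un ·: KK|Kk
K/I-2 un ·: KK|Kk
K/II-1 un I-1×I-2: KK|Kk
K/II-2 aff ·: kk
K/II-3 un I-1×I-2: KK|Kk
K/II-4 un I-1×I-2: KK|Kk
K/III-1 un II-2×II-1: Kk
⇒ K over [I-1,I-2,II-1,II-2,II-3,II-4,III-1]: 25 consistent
N/I-1 un ·: NN|Nn
N/I-2 un ·: NN|Nn
N/II-1 un I-1×I-2: NN|Nn
N/II-2 un ·: NN|Nn
N/II-3 un I-1×I-2: NN|Nn
N/II-4 un I-1×I-2: NN|Nn
N/III-1 un II-2×II-1: NN|Nn
⇒ N over [I-1,I-2,II-1,II-2,II-3,II-4,III-1]: 87 consistent
S/I-1 un ·: SS|Ss
S/I-2 un ·: SS|Ss
S/II-1 un I-1×I-2: SS|Ss
S/II-2 un ·: SS|Ss
S/II-3 un I-1×I-2: SS|Ss
S/II-4 un I-1×I-2: SS|Ss
S/III-1 un II-2×II-1: SS|Ss
⇒ S over [I-1,I-2,II-1,II-2,II-3,II-4,III-1]: 87 consistent

III-1 ∈ {Kk NN SS, Kk NN Ss, Kk Nn SS, Kk Nn Ss}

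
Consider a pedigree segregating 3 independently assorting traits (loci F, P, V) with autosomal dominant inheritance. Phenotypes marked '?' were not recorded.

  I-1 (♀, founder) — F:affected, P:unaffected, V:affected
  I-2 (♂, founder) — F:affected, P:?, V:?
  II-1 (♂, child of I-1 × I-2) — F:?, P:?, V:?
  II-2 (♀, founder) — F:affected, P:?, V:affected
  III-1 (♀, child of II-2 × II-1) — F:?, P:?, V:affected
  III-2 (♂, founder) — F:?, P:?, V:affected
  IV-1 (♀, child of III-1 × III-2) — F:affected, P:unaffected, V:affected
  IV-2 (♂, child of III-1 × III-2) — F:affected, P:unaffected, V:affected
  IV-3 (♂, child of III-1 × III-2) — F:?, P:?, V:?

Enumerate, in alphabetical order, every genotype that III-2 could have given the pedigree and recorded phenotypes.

F/I-1 aff ·: Ff|FF
F/I-2 aff ·: Ff|FF
F/II-1 ? I-1×I-2: ff|Ff|FF
F/II-2 aff ·: Ff|FF
F/III-1 ? II-2×II-1: ff|Ff|FF
F/III-2 ? ·: ff|Ff|FF
F/IV-1 aff III-1×III-2: Ff|FF
F/IV-2 aff III-1×III-2: Ff|FF
F/IV-3 ? III-1×III-2: ff|Ff|FF
⇒ F over [I-1,I-2,II-1,II-2,III-1,III-2,IV-1,IV-2,IV-3]: 416 consistent
P/I-1 un ·: pp
P/I-2 ? ·: pp|Pp|PP
P/II-1 ? I-1×I-2: pp|Pp
P/II-2 ? ·: pp|Pp|PP
P/III-1 ? II-2×II-1: pp|Pp
P/III-2 ? ·: pp|Pp
P/IV-1 un III-1×III-2: pp
P/IV-2 un III-1×III-2: pp
P/IV-3 ? III-1×III-2: pp|Pp|PP
⇒ P over [I-1,I-2,II-1,II-2,III-1,III-2,IV-1,IV-2,IV-3]: 74 consistent
V/I-1 aff ·: Vv|VV
V/I-2 ? ·: vv|Vv|VV
V/II-1 ? I-1×I-2: vv|Vv|VV
V/II-2 aff ·: Vv|VV
V/III-1 aff II-2×II-1: Vv|VV
V/III-2 aff ·: Vv|VV
V/IV-1 aff III-1×III-2: Vv|VV
V/IV-2 aff III-1×III-2: Vv|VV
V/IV-3 ? III-1×III-2: vv|Vv|VV
⇒ V over [I-1,I-2,II-1,II-2,III-1,III-2,IV-1,IV-2,IV-3]: 522 consistent

III-2 ∈ {FF Pp VV, FF Pp Vv, FF pp VV, FF pp Vv, Ff Pp VV, Ff Pp Vv, Ff pp VV, Ff pp Vv, ff Pp VV, ff Pp Vv, ff pp VV, ff pp Vv}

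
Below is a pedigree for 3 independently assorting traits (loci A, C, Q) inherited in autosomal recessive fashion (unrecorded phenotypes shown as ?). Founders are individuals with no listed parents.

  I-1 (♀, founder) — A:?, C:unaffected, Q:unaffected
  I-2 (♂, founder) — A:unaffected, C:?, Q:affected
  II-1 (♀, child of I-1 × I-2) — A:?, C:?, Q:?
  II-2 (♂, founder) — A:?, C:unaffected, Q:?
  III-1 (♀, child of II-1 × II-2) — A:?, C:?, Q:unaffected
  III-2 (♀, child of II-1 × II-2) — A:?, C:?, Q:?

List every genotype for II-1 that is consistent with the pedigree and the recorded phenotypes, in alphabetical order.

A/I-1 ? ·: AA|Aa|aa
A/I-2 un ·: AA|Aa
A/II-1 ? I-1×I-2: AA|Aa|aa
A/II-2 ? ·: AA|Aa|aa
A/III-1 ? II-1×II-2: AA|Aa|aa
A/III-2 ? II-1×II-2: AA|Aa|aa
⇒ A over [I-1,I-2,II-1,II-2,III-1,III-2]: 121 consistent
C/I-1 un ·: CC|Cc
C/I-2 ? ·: CC|Cc|cc
C/II-1 ? I-1×I-2: CC|Cc|cc
C/II-2 un ·: CC|Cc
C/III-1 ? II-1×II-2: CC|Cc|cc
C/III-2 ? II-1×II-2: CC|Cc|cc
⇒ C over [I-1,I-2,II-1,II-2,III-1,III-2]: 95 consistent
Q/I-1 un ·: QQ|Qq
Q/I-2 aff ·: qq
Q/II-1 ? I-1×I-2: Qq|qq
Q/II-2 ? ·: QQ|Qq|qq
Q/III-1 un II-1×II-2: QQ|Qq
Q/III-2 ? II-1×II-2: QQ|Qq|qq
⇒ Q over [I-1,I-2,II-1,II-2,III-1,III-2]: 27 consistent

II-1 ∈ {AA CC Qq, AA CC qq, AA Cc Qq, AA Cc qq, AA cc Qq, AA cc qq, Aa CC Qq, Aa CC qq, Aa Cc Qq, Aa Cc qq, Aa cc Qq, Aa cc qq, aa CC Qq, aa CC qq, aa Cc Qq, aa Cc qq, aa cc Qq, aa cc qq}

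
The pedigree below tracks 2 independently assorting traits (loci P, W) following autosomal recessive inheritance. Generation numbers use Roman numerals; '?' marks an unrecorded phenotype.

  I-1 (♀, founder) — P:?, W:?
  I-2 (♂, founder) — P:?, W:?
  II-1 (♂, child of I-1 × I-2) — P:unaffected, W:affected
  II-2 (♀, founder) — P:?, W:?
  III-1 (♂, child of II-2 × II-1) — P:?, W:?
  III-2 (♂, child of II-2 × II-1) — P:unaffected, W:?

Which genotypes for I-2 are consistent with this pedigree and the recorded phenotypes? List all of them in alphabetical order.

P/I-1 ? ·: PP|Pp|pp
P/I-2 ? ·: PP|Pp|pp
P/II-1 un I-1×I-2: PP|Pp
P/II-2 ? ·: PP|Pp|pp
P/III-1 ? II-2×II-1: PP|Pp|pp
P/III-2 un II-2×II-1: PP|Pp
⇒ P over [I-1,I-2,II-1,II-2,III-1,III-2]: 108 consistent
W/I-1 ? ·: Ww|ww
W/I-2 ? ·: Ww|ww
W/II-1 aff I-1×I-2: ww
W/II-2 ? ·: WW|Ww|ww
W/III-1 ? II-2×II-1: Ww|ww
W/III-2 ? II-2×II-1: Ww|ww
⇒ W over [I-1,I-2,II-1,II-2,III-1,III-2]: 24 consistent

I-2 ∈ {PP Ww, PP ww, Pp Ww, Pp ww, pp Ww, pp ww}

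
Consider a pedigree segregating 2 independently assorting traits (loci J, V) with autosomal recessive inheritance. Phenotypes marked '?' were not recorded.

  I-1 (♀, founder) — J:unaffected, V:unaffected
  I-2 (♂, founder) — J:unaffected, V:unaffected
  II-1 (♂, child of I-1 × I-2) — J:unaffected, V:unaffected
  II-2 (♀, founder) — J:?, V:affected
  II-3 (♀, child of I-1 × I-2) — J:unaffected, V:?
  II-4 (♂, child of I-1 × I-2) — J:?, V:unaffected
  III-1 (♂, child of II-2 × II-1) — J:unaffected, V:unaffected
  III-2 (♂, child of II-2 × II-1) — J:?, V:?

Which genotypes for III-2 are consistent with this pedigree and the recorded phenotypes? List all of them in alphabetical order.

III-2 ∈ {JJ Vv, JJ vv, Jj Vv, Jj vv, jj Vv, jj vv}

J/I-1 un ·: JJ|Jj
J/I-2 un ·: JJ|Jj
J/II-1 un I-1×I-2: JJ|Jj
J/II-2 ? ·: JJ|Jj|jj
J/II-3 un I-1×I-2: JJ|Jj
J/II-4 ? I-1×I-2: JJ|Jj|jj
J/III-1 un II-2×II-1: JJ|Jj
J/III-2 ? II-2×II-1: JJ|Jj|jj
⇒ J over [I-1,I-2,II-1,II-2,II-3,II-4,III-1,III-2]: 258 consistent
V/I-1 un ·: VV|Vv
V/I-2 un ·: VV|Vv
V/II-1 un I-1×I-2: VV|Vv
V/II-2 aff ·: vv
V/II-3 ? I-1×I-2: VV|Vv|vv
V/II-4 un I-1×I-2: VV|Vv
V/III-1 un II-2×II-1: Vv
V/III-2 ? II-2×II-1: Vv|vv
⇒ V over [I-1,I-2,II-1,II-2,II-3,II-4,III-1,III-2]: 43 consistent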